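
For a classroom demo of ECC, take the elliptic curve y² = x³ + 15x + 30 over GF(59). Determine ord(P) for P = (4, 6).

2P: tangent at (4, 6): λ = (3·4² + 15)/(2·6) ≡ 4/12. 12⁻¹ ≡ 5 (mod 59), so λ ≡ 4·5 ≡ 20.
  x = λ² - 4 - 4 = 400 - 8 ≡ 38; y = λ·(4 - 38) - 6 ≡ 22. → (38, 22)
3P: (38, 22) + (4, 6). λ = (6 - 22)/(4 - 38) ≡ 43/25 mod 59. 25⁻¹ ≡ 26 (mod 59) since 25·26 = 650 ≡ 1, so λ ≡ 56.
  x = λ² - 38 - 4 = 3136 - 42 ≡ 26; y = λ·(38 - 26) - 22 ≡ 1. → (26, 1)
4P: (26, 1) + (4, 6). λ = (6 - 1)/(4 - 26) ≡ 5/37 mod 59. 37⁻¹ ≡ 8 (mod 59) since 37·8 = 296 ≡ 1, so λ ≡ 40.
  x = λ² - 26 - 4 = 1600 - 30 ≡ 36; y = λ·(26 - 36) - 1 ≡ 12. → (36, 12)
5P: (36, 12) + (4, 6). λ = (6 - 12)/(4 - 36) ≡ 53/27 mod 59. 27⁻¹ ≡ 35 (mod 59) since 27·35 = 945 ≡ 1, so λ ≡ 26.
  x = λ² - 36 - 4 = 676 - 40 ≡ 46; y = λ·(36 - 46) - 12 ≡ 23. → (46, 23)
6P: (46, 23) + (4, 6). λ = (6 - 23)/(4 - 46) ≡ 42/17 mod 59. 17⁻¹ ≡ 7 (mod 59), so λ ≡ 58.
  x = λ² - 46 - 4 = 3364 - 50 ≡ 10; y = λ·(46 - 10) - 23 ≡ 0. → (10, 0)
7P: (10, 0) + (4, 6). λ = (6 - 0)/(4 - 10) ≡ 6/53 mod 59. 53⁻¹ ≡ 49 (mod 59), so λ ≡ 58.
  x = λ² - 10 - 4 = 3364 - 14 ≡ 46; y = λ·(10 - 46) - 0 ≡ 36. → (46, 36)
8P: (46, 36) + (4, 6). λ = (6 - 36)/(4 - 46) ≡ 29/17 mod 59. 17⁻¹ ≡ 7 (mod 59), so λ ≡ 26.
  x = λ² - 46 - 4 = 676 - 50 ≡ 36; y = λ·(46 - 36) - 36 ≡ 47. → (36, 47)
9P: (36, 47) + (4, 6). λ = (6 - 47)/(4 - 36) ≡ 18/27 mod 59. 27⁻¹ ≡ 35 (mod 59), so λ ≡ 40.
  x = λ² - 36 - 4 = 1600 - 40 ≡ 26; y = λ·(36 - 26) - 47 ≡ 58. → (26, 58)
10P: (26, 58) + (4, 6). λ = (6 - 58)/(4 - 26) ≡ 7/37 mod 59. 37⁻¹ ≡ 8 (mod 59) since 37·8 = 296 ≡ 1, so λ ≡ 56.
  x = λ² - 26 - 4 = 3136 - 30 ≡ 38; y = λ·(26 - 38) - 58 ≡ 37. → (38, 37)
11P: (38, 37) + (4, 6). λ = (6 - 37)/(4 - 38) ≡ 28/25 mod 59. 25⁻¹ ≡ 26 (mod 59), so λ ≡ 20.
  x = λ² - 38 - 4 = 400 - 42 ≡ 4; y = λ·(38 - 4) - 37 ≡ 53. → (4, 53)
12P: (4, 53) + (4, 6): same x and y₁ ≡ -y₂, so the sum is O.
12P = O, so the order is 12.

12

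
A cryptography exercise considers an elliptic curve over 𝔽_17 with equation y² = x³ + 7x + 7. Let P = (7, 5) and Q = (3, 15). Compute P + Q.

(9, 0)

(7, 5) + (3, 15). λ = (15 - 5)/(3 - 7) ≡ 10/13 mod 17. 13⁻¹ ≡ 4 (mod 17), so λ ≡ 6.
  x = λ² - 7 - 3 = 36 - 10 ≡ 9; y = λ·(7 - 9) - 5 ≡ 0. → (9, 0)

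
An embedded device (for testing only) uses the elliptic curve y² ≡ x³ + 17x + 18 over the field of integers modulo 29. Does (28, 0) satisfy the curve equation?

y² = 0² ≡ 0; x³ + 17x + 18 = 22446 ≡ 0 (mod 29). 0 = 0.

yes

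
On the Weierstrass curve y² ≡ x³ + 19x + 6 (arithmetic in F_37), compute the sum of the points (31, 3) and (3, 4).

(31, 3) + (3, 4). λ = (4 - 3)/(3 - 31) ≡ 1/9 mod 37. 9⁻¹ ≡ 33 (mod 37), so λ ≡ 33.
  x = λ² - 31 - 3 = 1089 - 34 ≡ 19; y = λ·(31 - 19) - 3 ≡ 23. → (19, 23)

(19, 23)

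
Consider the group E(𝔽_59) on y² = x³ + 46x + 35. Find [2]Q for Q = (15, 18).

tangent at (15, 18): λ = (3·15² + 46)/(2·18) ≡ 13/36. 36⁻¹ ≡ 41 (mod 59) since 36·41 = 1476 ≡ 1, so λ ≡ 13·41 ≡ 2.
  x = λ² - 15 - 15 = 4 - 30 ≡ 33; y = λ·(15 - 33) - 18 ≡ 5. → (33, 5)

(33, 5)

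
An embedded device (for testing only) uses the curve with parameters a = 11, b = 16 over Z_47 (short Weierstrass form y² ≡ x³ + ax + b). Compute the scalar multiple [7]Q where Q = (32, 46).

(1, 34)

Repeated addition: build up to 7Q.
2Q: tangent at (32, 46): λ = (3·32² + 11)/(2·46) ≡ 28/45. 45⁻¹ ≡ 23 (mod 47) since 45·23 = 1035 ≡ 1, so λ ≡ 28·23 ≡ 33.
  x = λ² - 32 - 32 = 1089 - 64 ≡ 38; y = λ·(32 - 38) - 46 ≡ 38. → (38, 38)
3Q: (38, 38) + (32, 46). λ = (46 - 38)/(32 - 38) ≡ 8/41 mod 47. 41⁻¹ ≡ 39 (mod 47) since 41·39 = 1599 ≡ 1, so λ ≡ 30.
  x = λ² - 38 - 32 = 900 - 70 ≡ 31; y = λ·(38 - 31) - 38 ≡ 31. → (31, 31)
4Q: (31, 31) + (32, 46). λ = (46 - 31)/(32 - 31) ≡ 15/1 mod 47. 1⁻¹ ≡ 1 (mod 47) since 1·1 = 1 ≡ 1, so λ ≡ 15.
  x = λ² - 31 - 32 = 225 - 63 ≡ 21; y = λ·(31 - 21) - 31 ≡ 25. → (21, 25)
5Q: (21, 25) + (32, 46). λ = (46 - 25)/(32 - 21) ≡ 21/11 mod 47. 11⁻¹ ≡ 30 (mod 47) since 11·30 = 330 ≡ 1, so λ ≡ 19.
  x = λ² - 21 - 32 = 361 - 53 ≡ 26; y = λ·(21 - 26) - 25 ≡ 21. → (26, 21)
6Q: (26, 21) + (32, 46). λ = (46 - 21)/(32 - 26) ≡ 25/6 mod 47. 6⁻¹ ≡ 8 (mod 47), so λ ≡ 12.
  x = λ² - 26 - 32 = 144 - 58 ≡ 39; y = λ·(26 - 39) - 21 ≡ 11. → (39, 11)
7Q: (39, 11) + (32, 46). λ = (46 - 11)/(32 - 39) ≡ 35/40 mod 47. 40⁻¹ ≡ 20 (mod 47), so λ ≡ 42.
  x = λ² - 39 - 32 = 1764 - 71 ≡ 1; y = λ·(39 - 1) - 11 ≡ 34. → (1, 34)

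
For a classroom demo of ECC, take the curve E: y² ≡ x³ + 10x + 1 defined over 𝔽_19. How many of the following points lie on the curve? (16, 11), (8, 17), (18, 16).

2

(16, 11): 11² ≡ 7, rhs ≡ 1 → off.
(8, 17): 17² ≡ 4, rhs ≡ 4 → on.
(18, 16): 16² ≡ 9, rhs ≡ 9 → on.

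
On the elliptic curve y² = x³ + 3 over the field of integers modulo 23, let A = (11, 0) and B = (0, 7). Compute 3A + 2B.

First 3A:
Repeated addition: build up to 3A.
2A: (11, 0) + (11, 0): same x and y₁ ≡ -y₂, so the sum is O.
3A: O + (11, 0) = (11, 0) (identity).
3A = (11, 0).
Next 2B:
Repeated addition: build up to 2B.
2B: tangent at (0, 7): λ = (3·0² + 0)/(2·7) ≡ 0/14. 14⁻¹ ≡ 5 (mod 23) since 14·5 = 70 ≡ 1, so λ ≡ 0·5 ≡ 0.
  x = λ² - 0 - 0 = 0 - 0 ≡ 0; y = λ·(0 - 0) - 7 ≡ 16. → (0, 16)
2B = (0, 16).
Finally 3A + 2B:
(11, 0) + (0, 16). λ = (16 - 0)/(0 - 11) ≡ 16/12 mod 23. 12⁻¹ ≡ 2 (mod 23) since 12·2 = 24 ≡ 1, so λ ≡ 9.
  x = λ² - 11 - 0 = 81 - 11 ≡ 1; y = λ·(11 - 1) - 0 ≡ 21. → (1, 21)

(1, 21)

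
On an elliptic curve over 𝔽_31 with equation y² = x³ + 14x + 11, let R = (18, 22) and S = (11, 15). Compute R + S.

(18, 22) + (11, 15). λ = (15 - 22)/(11 - 18) ≡ 24/24 mod 31. 24⁻¹ ≡ 22 (mod 31), so λ ≡ 1.
  x = λ² - 18 - 11 = 1 - 29 ≡ 3; y = λ·(18 - 3) - 22 ≡ 24. → (3, 24)

(3, 24)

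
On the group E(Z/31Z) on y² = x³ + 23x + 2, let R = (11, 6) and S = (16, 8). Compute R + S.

(11, 6) + (16, 8). λ = (8 - 6)/(16 - 11) ≡ 2/5 mod 31. 5⁻¹ ≡ 25 (mod 31), so λ ≡ 19.
  x = λ² - 11 - 16 = 361 - 27 ≡ 24; y = λ·(11 - 24) - 6 ≡ 26. → (24, 26)

(24, 26)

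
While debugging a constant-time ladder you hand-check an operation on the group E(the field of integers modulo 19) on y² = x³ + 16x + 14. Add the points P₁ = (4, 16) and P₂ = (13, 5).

(4, 16) + (13, 5). λ = (5 - 16)/(13 - 4) ≡ 8/9 mod 19. 9⁻¹ ≡ 17 (mod 19), so λ ≡ 3.
  x = λ² - 4 - 13 = 9 - 17 ≡ 11; y = λ·(4 - 11) - 16 ≡ 1. → (11, 1)

(11, 1)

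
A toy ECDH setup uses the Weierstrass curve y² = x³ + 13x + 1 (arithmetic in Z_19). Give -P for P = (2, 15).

(2, 4)

-(2, 15) = (2, -15 mod 19) = (2, 4).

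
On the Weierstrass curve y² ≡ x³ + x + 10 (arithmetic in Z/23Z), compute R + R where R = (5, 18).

tangent at (5, 18): λ = (3·5² + 1)/(2·18) ≡ 7/13. 13⁻¹ ≡ 16 (mod 23) since 13·16 = 208 ≡ 1, so λ ≡ 7·16 ≡ 20.
  x = λ² - 5 - 5 = 400 - 10 ≡ 22; y = λ·(5 - 22) - 18 ≡ 10. → (22, 10)

(22, 10)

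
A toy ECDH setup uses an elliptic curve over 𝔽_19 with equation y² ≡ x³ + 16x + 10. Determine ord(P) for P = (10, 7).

2P: tangent at (10, 7): λ = (3·10² + 16)/(2·7) ≡ 12/14. 14⁻¹ ≡ 15 (mod 19) since 14·15 = 210 ≡ 1, so λ ≡ 12·15 ≡ 9.
  x = λ² - 10 - 10 = 81 - 20 ≡ 4; y = λ·(10 - 4) - 7 ≡ 9. → (4, 9)
3P: (4, 9) + (10, 7). λ = (7 - 9)/(10 - 4) ≡ 17/6 mod 19. 6⁻¹ ≡ 16 (mod 19), so λ ≡ 6.
  x = λ² - 4 - 10 = 36 - 14 ≡ 3; y = λ·(4 - 3) - 9 ≡ 16. → (3, 16)
4P: (3, 16) + (10, 7). λ = (7 - 16)/(10 - 3) ≡ 10/7 mod 19. 7⁻¹ ≡ 11 (mod 19), so λ ≡ 15.
  x = λ² - 3 - 10 = 225 - 13 ≡ 3; y = λ·(3 - 3) - 16 ≡ 3. → (3, 3)
5P: (3, 3) + (10, 7). λ = (7 - 3)/(10 - 3) ≡ 4/7 mod 19. 7⁻¹ ≡ 11 (mod 19) since 7·11 = 77 ≡ 1, so λ ≡ 6.
  x = λ² - 3 - 10 = 36 - 13 ≡ 4; y = λ·(3 - 4) - 3 ≡ 10. → (4, 10)
6P: (4, 10) + (10, 7). λ = (7 - 10)/(10 - 4) ≡ 16/6 mod 19. 6⁻¹ ≡ 16 (mod 19) since 6·16 = 96 ≡ 1, so λ ≡ 9.
  x = λ² - 4 - 10 = 81 - 14 ≡ 10; y = λ·(4 - 10) - 10 ≡ 12. → (10, 12)
7P: (10, 12) + (10, 7): same x and y₁ ≡ -y₂, so the sum is the point at infinity.
7P = the point at infinity, so the order is 7.

7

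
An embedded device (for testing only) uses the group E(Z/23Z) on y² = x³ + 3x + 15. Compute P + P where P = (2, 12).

tangent at (2, 12): λ = (3·2² + 3)/(2·12) ≡ 15/1. 1⁻¹ ≡ 1 (mod 23) since 1·1 = 1 ≡ 1, so λ ≡ 15·1 ≡ 15.
  x = λ² - 2 - 2 = 225 - 4 ≡ 14; y = λ·(2 - 14) - 12 ≡ 15. → (14, 15)

(14, 15)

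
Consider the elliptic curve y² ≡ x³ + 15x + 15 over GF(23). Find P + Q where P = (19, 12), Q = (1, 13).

(15, 21)

(19, 12) + (1, 13). λ = (13 - 12)/(1 - 19) ≡ 1/5 mod 23. 5⁻¹ ≡ 14 (mod 23), so λ ≡ 14.
  x = λ² - 19 - 1 = 196 - 20 ≡ 15; y = λ·(19 - 15) - 12 ≡ 21. → (15, 21)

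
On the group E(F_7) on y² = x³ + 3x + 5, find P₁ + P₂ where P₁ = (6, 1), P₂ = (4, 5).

(6, 1) + (4, 5). λ = (5 - 1)/(4 - 6) ≡ 4/5 mod 7. 5⁻¹ ≡ 3 (mod 7) since 5·3 = 15 ≡ 1, so λ ≡ 5.
  x = λ² - 6 - 4 = 25 - 10 ≡ 1; y = λ·(6 - 1) - 1 ≡ 3. → (1, 3)

(1, 3)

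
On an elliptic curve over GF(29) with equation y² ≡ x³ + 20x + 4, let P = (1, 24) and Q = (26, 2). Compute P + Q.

(1, 24) + (26, 2). λ = (2 - 24)/(26 - 1) ≡ 7/25 mod 29. 25⁻¹ ≡ 7 (mod 29), so λ ≡ 20.
  x = λ² - 1 - 26 = 400 - 27 ≡ 25; y = λ·(1 - 25) - 24 ≡ 18. → (25, 18)

(25, 18)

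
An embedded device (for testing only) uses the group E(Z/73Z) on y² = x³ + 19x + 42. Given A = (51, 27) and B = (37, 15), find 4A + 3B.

(20, 10)

First 4A:
Repeated addition: build up to 4A.
2A: tangent at (51, 27): λ = (3·51² + 19)/(2·27) ≡ 11/54. 54⁻¹ ≡ 23 (mod 73), so λ ≡ 11·23 ≡ 34.
  x = λ² - 51 - 51 = 1156 - 102 ≡ 32; y = λ·(51 - 32) - 27 ≡ 35. → (32, 35)
3A: (32, 35) + (51, 27). λ = (27 - 35)/(51 - 32) ≡ 65/19 mod 73. 19⁻¹ ≡ 50 (mod 73), so λ ≡ 38.
  x = λ² - 32 - 51 = 1444 - 83 ≡ 47; y = λ·(32 - 47) - 35 ≡ 52. → (47, 52)
4A: (47, 52) + (51, 27). λ = (27 - 52)/(51 - 47) ≡ 48/4 mod 73. 4⁻¹ ≡ 55 (mod 73) since 4·55 = 220 ≡ 1, so λ ≡ 12.
  x = λ² - 47 - 51 = 144 - 98 ≡ 46; y = λ·(47 - 46) - 52 ≡ 33. → (46, 33)
4A = (46, 33).
Next 3B:
Repeated addition: build up to 3B.
2B: tangent at (37, 15): λ = (3·37² + 19)/(2·15) ≡ 38/30. 30⁻¹ ≡ 56 (mod 73), so λ ≡ 38·56 ≡ 11.
  x = λ² - 37 - 37 = 121 - 74 ≡ 47; y = λ·(37 - 47) - 15 ≡ 21. → (47, 21)
3B: (47, 21) + (37, 15). λ = (15 - 21)/(37 - 47) ≡ 67/63 mod 73. 63⁻¹ ≡ 51 (mod 73), so λ ≡ 59.
  x = λ² - 47 - 37 = 3481 - 84 ≡ 39; y = λ·(47 - 39) - 21 ≡ 13. → (39, 13)
3B = (39, 13).
Finally 4A + 3B:
(46, 33) + (39, 13). λ = (13 - 33)/(39 - 46) ≡ 53/66 mod 73. 66⁻¹ ≡ 52 (mod 73) since 66·52 = 3432 ≡ 1, so λ ≡ 55.
  x = λ² - 46 - 39 = 3025 - 85 ≡ 20; y = λ·(46 - 20) - 33 ≡ 10. → (20, 10)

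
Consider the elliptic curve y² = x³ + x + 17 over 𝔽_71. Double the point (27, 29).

(18, 51)

tangent at (27, 29): λ = (3·27² + 1)/(2·29) ≡ 58/58. 58⁻¹ ≡ 60 (mod 71), so λ ≡ 58·60 ≡ 1.
  x = λ² - 27 - 27 = 1 - 54 ≡ 18; y = λ·(27 - 18) - 29 ≡ 51. → (18, 51)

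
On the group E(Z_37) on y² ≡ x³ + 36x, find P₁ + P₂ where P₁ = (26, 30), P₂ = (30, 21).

(30, 16)

(26, 30) + (30, 21). λ = (21 - 30)/(30 - 26) ≡ 28/4 mod 37. 4⁻¹ ≡ 28 (mod 37), so λ ≡ 7.
  x = λ² - 26 - 30 = 49 - 56 ≡ 30; y = λ·(26 - 30) - 30 ≡ 16. → (30, 16)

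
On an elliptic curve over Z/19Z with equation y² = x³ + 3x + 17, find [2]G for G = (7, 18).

tangent at (7, 18): λ = (3·7² + 3)/(2·18) ≡ 17/17. 17⁻¹ ≡ 9 (mod 19), so λ ≡ 17·9 ≡ 1.
  x = λ² - 7 - 7 = 1 - 14 ≡ 6; y = λ·(7 - 6) - 18 ≡ 2. → (6, 2)

(6, 2)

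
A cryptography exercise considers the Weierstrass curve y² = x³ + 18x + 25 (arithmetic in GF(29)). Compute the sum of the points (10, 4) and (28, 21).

(10, 4) + (28, 21). λ = (21 - 4)/(28 - 10) ≡ 17/18 mod 29. 18⁻¹ ≡ 21 (mod 29), so λ ≡ 9.
  x = λ² - 10 - 28 = 81 - 38 ≡ 14; y = λ·(10 - 14) - 4 ≡ 18. → (14, 18)

(14, 18)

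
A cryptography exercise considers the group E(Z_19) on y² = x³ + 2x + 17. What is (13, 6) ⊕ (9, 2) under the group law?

(17, 9)

(13, 6) + (9, 2). λ = (2 - 6)/(9 - 13) ≡ 15/15 mod 19. 15⁻¹ ≡ 14 (mod 19), so λ ≡ 1.
  x = λ² - 13 - 9 = 1 - 22 ≡ 17; y = λ·(13 - 17) - 6 ≡ 9. → (17, 9)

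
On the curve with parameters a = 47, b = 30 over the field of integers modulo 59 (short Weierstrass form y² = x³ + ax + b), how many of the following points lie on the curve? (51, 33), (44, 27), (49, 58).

2

(51, 33): 33² ≡ 27, rhs ≡ 27 → on.
(44, 27): 27² ≡ 21, rhs ≡ 21 → on.
(49, 58): 58² ≡ 1, rhs ≡ 35 → off.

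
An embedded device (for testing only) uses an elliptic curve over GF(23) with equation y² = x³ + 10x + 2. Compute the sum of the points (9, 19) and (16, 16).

(9, 19) + (16, 16). λ = (16 - 19)/(16 - 9) ≡ 20/7 mod 23. 7⁻¹ ≡ 10 (mod 23), so λ ≡ 16.
  x = λ² - 9 - 16 = 256 - 25 ≡ 1; y = λ·(9 - 1) - 19 ≡ 17. → (1, 17)

(1, 17)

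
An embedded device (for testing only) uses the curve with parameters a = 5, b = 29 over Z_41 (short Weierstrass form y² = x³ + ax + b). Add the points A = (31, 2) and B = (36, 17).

(31, 2) + (36, 17). λ = (17 - 2)/(36 - 31) ≡ 15/5 mod 41. 5⁻¹ ≡ 33 (mod 41) since 5·33 = 165 ≡ 1, so λ ≡ 3.
  x = λ² - 31 - 36 = 9 - 67 ≡ 24; y = λ·(31 - 24) - 2 ≡ 19. → (24, 19)

(24, 19)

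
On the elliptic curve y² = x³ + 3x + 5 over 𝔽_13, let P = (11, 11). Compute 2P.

(1, 10)

tangent at (11, 11): λ = (3·11² + 3)/(2·11) ≡ 2/9. 9⁻¹ ≡ 3 (mod 13) since 9·3 = 27 ≡ 1, so λ ≡ 2·3 ≡ 6.
  x = λ² - 11 - 11 = 36 - 22 ≡ 1; y = λ·(11 - 1) - 11 ≡ 10. → (1, 10)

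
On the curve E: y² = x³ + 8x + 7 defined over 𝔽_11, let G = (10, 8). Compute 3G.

(3, 6)

Repeated addition: build up to 3G.
2G: tangent at (10, 8): λ = (3·10² + 8)/(2·8) ≡ 0/5. 5⁻¹ ≡ 9 (mod 11) since 5·9 = 45 ≡ 1, so λ ≡ 0·9 ≡ 0.
  x = λ² - 10 - 10 = 0 - 20 ≡ 2; y = λ·(10 - 2) - 8 ≡ 3. → (2, 3)
3G: (2, 3) + (10, 8). λ = (8 - 3)/(10 - 2) ≡ 5/8 mod 11. 8⁻¹ ≡ 7 (mod 11), so λ ≡ 2.
  x = λ² - 2 - 10 = 4 - 12 ≡ 3; y = λ·(2 - 3) - 3 ≡ 6. → (3, 6)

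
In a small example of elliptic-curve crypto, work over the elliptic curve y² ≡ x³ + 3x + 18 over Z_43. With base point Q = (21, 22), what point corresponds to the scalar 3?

Repeated addition: build up to 3Q.
2Q: tangent at (21, 22): λ = (3·21² + 3)/(2·22) ≡ 36/1. 1⁻¹ ≡ 1 (mod 43), so λ ≡ 36·1 ≡ 36.
  x = λ² - 21 - 21 = 1296 - 42 ≡ 7; y = λ·(21 - 7) - 22 ≡ 9. → (7, 9)
3Q: (7, 9) + (21, 22). λ = (22 - 9)/(21 - 7) ≡ 13/14 mod 43. 14⁻¹ ≡ 40 (mod 43), so λ ≡ 4.
  x = λ² - 7 - 21 = 16 - 28 ≡ 31; y = λ·(7 - 31) - 9 ≡ 24. → (31, 24)

(31, 24)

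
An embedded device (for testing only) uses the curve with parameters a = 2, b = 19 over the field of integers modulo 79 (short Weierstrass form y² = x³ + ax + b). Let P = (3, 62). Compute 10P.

(41, 23)

Repeated addition: build up to 10P.
2P: tangent at (3, 62): λ = (3·3² + 2)/(2·62) ≡ 29/45. 45⁻¹ ≡ 72 (mod 79), so λ ≡ 29·72 ≡ 34.
  x = λ² - 3 - 3 = 1156 - 6 ≡ 44; y = λ·(3 - 44) - 62 ≡ 45. → (44, 45)
3P: (44, 45) + (3, 62). λ = (62 - 45)/(3 - 44) ≡ 17/38 mod 79. 38⁻¹ ≡ 52 (mod 79) since 38·52 = 1976 ≡ 1, so λ ≡ 15.
  x = λ² - 44 - 3 = 225 - 47 ≡ 20; y = λ·(44 - 20) - 45 ≡ 78. → (20, 78)
4P: (20, 78) + (3, 62). λ = (62 - 78)/(3 - 20) ≡ 63/62 mod 79. 62⁻¹ ≡ 65 (mod 79), so λ ≡ 66.
  x = λ² - 20 - 3 = 4356 - 23 ≡ 67; y = λ·(20 - 67) - 78 ≡ 59. → (67, 59)
5P: (67, 59) + (3, 62). λ = (62 - 59)/(3 - 67) ≡ 3/15 mod 79. 15⁻¹ ≡ 58 (mod 79), so λ ≡ 16.
  x = λ² - 67 - 3 = 256 - 70 ≡ 28; y = λ·(67 - 28) - 59 ≡ 12. → (28, 12)
6P: (28, 12) + (3, 62). λ = (62 - 12)/(3 - 28) ≡ 50/54 mod 79. 54⁻¹ ≡ 60 (mod 79) since 54·60 = 3240 ≡ 1, so λ ≡ 77.
  x = λ² - 28 - 3 = 5929 - 31 ≡ 52; y = λ·(28 - 52) - 12 ≡ 36. → (52, 36)
7P: (52, 36) + (3, 62). λ = (62 - 36)/(3 - 52) ≡ 26/30 mod 79. 30⁻¹ ≡ 29 (mod 79), so λ ≡ 43.
  x = λ² - 52 - 3 = 1849 - 55 ≡ 56; y = λ·(52 - 56) - 36 ≡ 29. → (56, 29)
8P: (56, 29) + (3, 62). λ = (62 - 29)/(3 - 56) ≡ 33/26 mod 79. 26⁻¹ ≡ 76 (mod 79) since 26·76 = 1976 ≡ 1, so λ ≡ 59.
  x = λ² - 56 - 3 = 3481 - 59 ≡ 25; y = λ·(56 - 25) - 29 ≡ 62. → (25, 62)
9P: (25, 62) + (3, 62). λ = (62 - 62)/(3 - 25) ≡ 0/57 mod 79. 57⁻¹ ≡ 61 (mod 79) since 57·61 = 3477 ≡ 1, so λ ≡ 0.
  x = λ² - 25 - 3 = 0 - 28 ≡ 51; y = λ·(25 - 51) - 62 ≡ 17. → (51, 17)
10P: (51, 17) + (3, 62). λ = (62 - 17)/(3 - 51) ≡ 45/31 mod 79. 31⁻¹ ≡ 51 (mod 79), so λ ≡ 4.
  x = λ² - 51 - 3 = 16 - 54 ≡ 41; y = λ·(51 - 41) - 17 ≡ 23. → (41, 23)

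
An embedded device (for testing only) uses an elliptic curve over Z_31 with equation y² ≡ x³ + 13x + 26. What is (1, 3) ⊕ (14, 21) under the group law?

(1, 3) + (14, 21). λ = (21 - 3)/(14 - 1) ≡ 18/13 mod 31. 13⁻¹ ≡ 12 (mod 31) since 13·12 = 156 ≡ 1, so λ ≡ 30.
  x = λ² - 1 - 14 = 900 - 15 ≡ 17; y = λ·(1 - 17) - 3 ≡ 13. → (17, 13)

(17, 13)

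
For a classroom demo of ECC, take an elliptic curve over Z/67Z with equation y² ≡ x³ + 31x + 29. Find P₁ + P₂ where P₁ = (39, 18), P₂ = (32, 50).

(39, 18) + (32, 50). λ = (50 - 18)/(32 - 39) ≡ 32/60 mod 67. 60⁻¹ ≡ 19 (mod 67) since 60·19 = 1140 ≡ 1, so λ ≡ 5.
  x = λ² - 39 - 32 = 25 - 71 ≡ 21; y = λ·(39 - 21) - 18 ≡ 5. → (21, 5)

(21, 5)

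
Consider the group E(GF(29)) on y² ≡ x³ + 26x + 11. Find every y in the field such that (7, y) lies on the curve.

x³ + 26x + 11 = 536 ≡ 14 (mod 29).
14 is a non-residue mod 29; no y exists.

none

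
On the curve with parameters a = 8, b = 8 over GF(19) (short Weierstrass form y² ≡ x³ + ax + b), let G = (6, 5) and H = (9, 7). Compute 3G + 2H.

First 3G:
Repeated addition: build up to 3G.
2G: tangent at (6, 5): λ = (3·6² + 8)/(2·5) ≡ 2/10. 10⁻¹ ≡ 2 (mod 19) since 10·2 = 20 ≡ 1, so λ ≡ 2·2 ≡ 4.
  x = λ² - 6 - 6 = 16 - 12 ≡ 4; y = λ·(6 - 4) - 5 ≡ 3. → (4, 3)
3G: (4, 3) + (6, 5). λ = (5 - 3)/(6 - 4) ≡ 2/2 mod 19. 2⁻¹ ≡ 10 (mod 19) since 2·10 = 20 ≡ 1, so λ ≡ 1.
  x = λ² - 4 - 6 = 1 - 10 ≡ 10; y = λ·(4 - 10) - 3 ≡ 10. → (10, 10)
3G = (10, 10).
Next 2H:
Repeated addition: build up to 2H.
2H: tangent at (9, 7): λ = (3·9² + 8)/(2·7) ≡ 4/14. 14⁻¹ ≡ 15 (mod 19), so λ ≡ 4·15 ≡ 3.
  x = λ² - 9 - 9 = 9 - 18 ≡ 10; y = λ·(9 - 10) - 7 ≡ 9. → (10, 9)
2H = (10, 9).
Finally 3G + 2H:
(10, 10) + (10, 9): same x and y₁ ≡ -y₂, so the sum is O.

O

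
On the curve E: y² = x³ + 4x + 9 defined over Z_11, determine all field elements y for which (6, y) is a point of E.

none

x³ + 4x + 9 = 249 ≡ 7 (mod 11).
7 is a non-residue mod 11; no y exists.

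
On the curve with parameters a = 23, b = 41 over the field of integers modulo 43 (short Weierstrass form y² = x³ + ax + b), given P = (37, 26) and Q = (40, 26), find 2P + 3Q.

First 2P:
Repeated addition: build up to 2P.
2P: tangent at (37, 26): λ = (3·37² + 23)/(2·26) ≡ 2/9. 9⁻¹ ≡ 24 (mod 43) since 9·24 = 216 ≡ 1, so λ ≡ 2·24 ≡ 5.
  x = λ² - 37 - 37 = 25 - 74 ≡ 37; y = λ·(37 - 37) - 26 ≡ 17. → (37, 17)
2P = (37, 17).
Next 3Q:
Repeated addition: build up to 3Q.
2Q: tangent at (40, 26): λ = (3·40² + 23)/(2·26) ≡ 7/9. 9⁻¹ ≡ 24 (mod 43) since 9·24 = 216 ≡ 1, so λ ≡ 7·24 ≡ 39.
  x = λ² - 40 - 40 = 1521 - 80 ≡ 22; y = λ·(40 - 22) - 26 ≡ 31. → (22, 31)
3Q: (22, 31) + (40, 26). λ = (26 - 31)/(40 - 22) ≡ 38/18 mod 43. 18⁻¹ ≡ 12 (mod 43) since 18·12 = 216 ≡ 1, so λ ≡ 26.
  x = λ² - 22 - 40 = 676 - 62 ≡ 12; y = λ·(22 - 12) - 31 ≡ 14. → (12, 14)
3Q = (12, 14).
Finally 2P + 3Q:
(37, 17) + (12, 14). λ = (14 - 17)/(12 - 37) ≡ 40/18 mod 43. 18⁻¹ ≡ 12 (mod 43), so λ ≡ 7.
  x = λ² - 37 - 12 = 49 - 49 ≡ 0; y = λ·(37 - 0) - 17 ≡ 27. → (0, 27)

(0, 27)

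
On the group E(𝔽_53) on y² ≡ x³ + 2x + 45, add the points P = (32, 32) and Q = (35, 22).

(32, 32) + (35, 22). λ = (22 - 32)/(35 - 32) ≡ 43/3 mod 53. 3⁻¹ ≡ 18 (mod 53) since 3·18 = 54 ≡ 1, so λ ≡ 32.
  x = λ² - 32 - 35 = 1024 - 67 ≡ 3; y = λ·(32 - 3) - 32 ≡ 48. → (3, 48)

(3, 48)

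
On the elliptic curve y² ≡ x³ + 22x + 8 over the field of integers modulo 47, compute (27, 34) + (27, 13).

O

The two points share x = 27 and their y-coordinates satisfy 34 + 13 ≡ 0 (mod 47), so they are inverses. Their sum is ∞.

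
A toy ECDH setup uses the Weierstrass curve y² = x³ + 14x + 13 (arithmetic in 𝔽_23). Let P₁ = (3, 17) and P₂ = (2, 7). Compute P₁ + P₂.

(3, 6)

(3, 17) + (2, 7). λ = (7 - 17)/(2 - 3) ≡ 13/22 mod 23. 22⁻¹ ≡ 22 (mod 23) since 22·22 = 484 ≡ 1, so λ ≡ 10.
  x = λ² - 3 - 2 = 100 - 5 ≡ 3; y = λ·(3 - 3) - 17 ≡ 6. → (3, 6)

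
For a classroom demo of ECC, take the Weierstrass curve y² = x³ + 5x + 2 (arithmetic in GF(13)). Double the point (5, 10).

(6, 12)

tangent at (5, 10): λ = (3·5² + 5)/(2·10) ≡ 2/7. 7⁻¹ ≡ 2 (mod 13) since 7·2 = 14 ≡ 1, so λ ≡ 2·2 ≡ 4.
  x = λ² - 5 - 5 = 16 - 10 ≡ 6; y = λ·(5 - 6) - 10 ≡ 12. → (6, 12)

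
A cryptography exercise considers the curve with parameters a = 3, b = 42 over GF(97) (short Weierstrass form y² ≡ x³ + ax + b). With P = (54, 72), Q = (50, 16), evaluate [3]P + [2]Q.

First 3P:
Repeated addition: build up to 3P.
2P: tangent at (54, 72): λ = (3·54² + 3)/(2·72) ≡ 21/47. 47⁻¹ ≡ 64 (mod 97), so λ ≡ 21·64 ≡ 83.
  x = λ² - 54 - 54 = 6889 - 108 ≡ 88; y = λ·(54 - 88) - 72 ≡ 16. → (88, 16)
3P: (88, 16) + (54, 72). λ = (72 - 16)/(54 - 88) ≡ 56/63 mod 97. 63⁻¹ ≡ 77 (mod 97), so λ ≡ 44.
  x = λ² - 88 - 54 = 1936 - 142 ≡ 48; y = λ·(88 - 48) - 16 ≡ 95. → (48, 95)
3P = (48, 95).
Next 2Q:
Repeated addition: build up to 2Q.
2Q: tangent at (50, 16): λ = (3·50² + 3)/(2·16) ≡ 34/32. 32⁻¹ ≡ 94 (mod 97), so λ ≡ 34·94 ≡ 92.
  x = λ² - 50 - 50 = 8464 - 100 ≡ 22; y = λ·(50 - 22) - 16 ≡ 38. → (22, 38)
2Q = (22, 38).
Finally 3P + 2Q:
(48, 95) + (22, 38). λ = (38 - 95)/(22 - 48) ≡ 40/71 mod 97. 71⁻¹ ≡ 41 (mod 97), so λ ≡ 88.
  x = λ² - 48 - 22 = 7744 - 70 ≡ 11; y = λ·(48 - 11) - 95 ≡ 57. → (11, 57)

(11, 57)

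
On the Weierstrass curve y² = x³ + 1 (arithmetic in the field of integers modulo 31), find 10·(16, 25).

Write G = (16, 25).
Double-and-add on 10 = (1010)₂. Start with G = (16, 25) for the leading 1-bit.
double: tangent at (16, 25): λ = (3·16² + 0)/(2·25) ≡ 24/19. 19⁻¹ ≡ 18 (mod 31) since 19·18 = 342 ≡ 1, so λ ≡ 24·18 ≡ 29.
  x = λ² - 16 - 16 = 841 - 32 ≡ 3; y = λ·(16 - 3) - 25 ≡ 11. → (3, 11)
double: tangent at (3, 11): λ = (3·3² + 0)/(2·11) ≡ 27/22. 22⁻¹ ≡ 24 (mod 31) since 22·24 = 528 ≡ 1, so λ ≡ 27·24 ≡ 28.
  x = λ² - 3 - 3 = 784 - 6 ≡ 3; y = λ·(3 - 3) - 11 ≡ 20. → (3, 20)
add G: (3, 20) + (16, 25). λ = (25 - 20)/(16 - 3) ≡ 5/13 mod 31. 13⁻¹ ≡ 12 (mod 31), so λ ≡ 29.
  x = λ² - 3 - 16 = 841 - 19 ≡ 16; y = λ·(3 - 16) - 20 ≡ 6. → (16, 6)
double: tangent at (16, 6): λ = (3·16² + 0)/(2·6) ≡ 24/12. 12⁻¹ ≡ 13 (mod 31), so λ ≡ 24·13 ≡ 2.
  x = λ² - 16 - 16 = 4 - 32 ≡ 3; y = λ·(16 - 3) - 6 ≡ 20. → (3, 20)

(3, 20)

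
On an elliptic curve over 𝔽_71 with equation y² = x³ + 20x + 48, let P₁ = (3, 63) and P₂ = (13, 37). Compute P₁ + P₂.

(3, 63) + (13, 37). λ = (37 - 63)/(13 - 3) ≡ 45/10 mod 71. 10⁻¹ ≡ 64 (mod 71), so λ ≡ 40.
  x = λ² - 3 - 13 = 1600 - 16 ≡ 22; y = λ·(3 - 22) - 63 ≡ 29. → (22, 29)

(22, 29)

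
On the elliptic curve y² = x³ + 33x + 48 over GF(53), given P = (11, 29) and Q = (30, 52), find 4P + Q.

(31, 4)

First 4P:
Repeated addition: build up to 4P.
2P: tangent at (11, 29): λ = (3·11² + 33)/(2·29) ≡ 25/5. 5⁻¹ ≡ 32 (mod 53) since 5·32 = 160 ≡ 1, so λ ≡ 25·32 ≡ 5.
  x = λ² - 11 - 11 = 25 - 22 ≡ 3; y = λ·(11 - 3) - 29 ≡ 11. → (3, 11)
3P: (3, 11) + (11, 29). λ = (29 - 11)/(11 - 3) ≡ 18/8 mod 53. 8⁻¹ ≡ 20 (mod 53), so λ ≡ 42.
  x = λ² - 3 - 11 = 1764 - 14 ≡ 1; y = λ·(3 - 1) - 11 ≡ 20. → (1, 20)
4P: (1, 20) + (11, 29). λ = (29 - 20)/(11 - 1) ≡ 9/10 mod 53. 10⁻¹ ≡ 16 (mod 53) since 10·16 = 160 ≡ 1, so λ ≡ 38.
  x = λ² - 1 - 11 = 1444 - 12 ≡ 1; y = λ·(1 - 1) - 20 ≡ 33. → (1, 33)
4P = (1, 33).
Finally 4P + Q:
(1, 33) + (30, 52). λ = (52 - 33)/(30 - 1) ≡ 19/29 mod 53. 29⁻¹ ≡ 11 (mod 53) since 29·11 = 319 ≡ 1, so λ ≡ 50.
  x = λ² - 1 - 30 = 2500 - 31 ≡ 31; y = λ·(1 - 31) - 33 ≡ 4. → (31, 4)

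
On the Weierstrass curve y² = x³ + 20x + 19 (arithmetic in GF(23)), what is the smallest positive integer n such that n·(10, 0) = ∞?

2P: (10, 0) + (10, 0): same x and y₁ ≡ -y₂, so the sum is ∞.
2P = ∞, so the order is 2.

2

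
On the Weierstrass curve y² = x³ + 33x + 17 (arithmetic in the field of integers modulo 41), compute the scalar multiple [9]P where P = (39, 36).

(14, 5)

Repeated addition: build up to 9P.
2P: tangent at (39, 36): λ = (3·39² + 33)/(2·36) ≡ 4/31. 31⁻¹ ≡ 4 (mod 41) since 31·4 = 124 ≡ 1, so λ ≡ 4·4 ≡ 16.
  x = λ² - 39 - 39 = 256 - 78 ≡ 14; y = λ·(39 - 14) - 36 ≡ 36. → (14, 36)
3P: (14, 36) + (39, 36). λ = (36 - 36)/(39 - 14) ≡ 0/25 mod 41. 25⁻¹ ≡ 23 (mod 41), so λ ≡ 0.
  x = λ² - 14 - 39 = 0 - 53 ≡ 29; y = λ·(14 - 29) - 36 ≡ 5. → (29, 5)
4P: (29, 5) + (39, 36). λ = (36 - 5)/(39 - 29) ≡ 31/10 mod 41. 10⁻¹ ≡ 37 (mod 41), so λ ≡ 40.
  x = λ² - 29 - 39 = 1600 - 68 ≡ 15; y = λ·(29 - 15) - 5 ≡ 22. → (15, 22)
5P: (15, 22) + (39, 36). λ = (36 - 22)/(39 - 15) ≡ 14/24 mod 41. 24⁻¹ ≡ 12 (mod 41), so λ ≡ 4.
  x = λ² - 15 - 39 = 16 - 54 ≡ 3; y = λ·(15 - 3) - 22 ≡ 26. → (3, 26)
6P: (3, 26) + (39, 36). λ = (36 - 26)/(39 - 3) ≡ 10/36 mod 41. 36⁻¹ ≡ 8 (mod 41), so λ ≡ 39.
  x = λ² - 3 - 39 = 1521 - 42 ≡ 3; y = λ·(3 - 3) - 26 ≡ 15. → (3, 15)
7P: (3, 15) + (39, 36). λ = (36 - 15)/(39 - 3) ≡ 21/36 mod 41. 36⁻¹ ≡ 8 (mod 41), so λ ≡ 4.
  x = λ² - 3 - 39 = 16 - 42 ≡ 15; y = λ·(3 - 15) - 15 ≡ 19. → (15, 19)
8P: (15, 19) + (39, 36). λ = (36 - 19)/(39 - 15) ≡ 17/24 mod 41. 24⁻¹ ≡ 12 (mod 41) since 24·12 = 288 ≡ 1, so λ ≡ 40.
  x = λ² - 15 - 39 = 1600 - 54 ≡ 29; y = λ·(15 - 29) - 19 ≡ 36. → (29, 36)
9P: (29, 36) + (39, 36). λ = (36 - 36)/(39 - 29) ≡ 0/10 mod 41. 10⁻¹ ≡ 37 (mod 41) since 10·37 = 370 ≡ 1, so λ ≡ 0.
  x = λ² - 29 - 39 = 0 - 68 ≡ 14; y = λ·(29 - 14) - 36 ≡ 5. → (14, 5)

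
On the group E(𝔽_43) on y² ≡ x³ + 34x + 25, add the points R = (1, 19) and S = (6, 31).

(1, 19) + (6, 31). λ = (31 - 19)/(6 - 1) ≡ 12/5 mod 43. 5⁻¹ ≡ 26 (mod 43), so λ ≡ 11.
  x = λ² - 1 - 6 = 121 - 7 ≡ 28; y = λ·(1 - 28) - 19 ≡ 28. → (28, 28)

(28, 28)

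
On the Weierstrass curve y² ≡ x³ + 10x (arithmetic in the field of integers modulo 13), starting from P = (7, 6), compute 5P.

Repeated addition: build up to 5P.
2P: tangent at (7, 6): λ = (3·7² + 10)/(2·6) ≡ 1/12. 12⁻¹ ≡ 12 (mod 13), so λ ≡ 1·12 ≡ 12.
  x = λ² - 7 - 7 = 144 - 14 ≡ 0; y = λ·(7 - 0) - 6 ≡ 0. → (0, 0)
3P: (0, 0) + (7, 6). λ = (6 - 0)/(7 - 0) ≡ 6/7 mod 13. 7⁻¹ ≡ 2 (mod 13), so λ ≡ 12.
  x = λ² - 0 - 7 = 144 - 7 ≡ 7; y = λ·(0 - 7) - 0 ≡ 7. → (7, 7)
4P: (7, 7) + (7, 6): same x and y₁ ≡ -y₂, so the sum is the point at infinity.
5P: the point at infinity + (7, 6) = (7, 6) (identity).

(7, 6)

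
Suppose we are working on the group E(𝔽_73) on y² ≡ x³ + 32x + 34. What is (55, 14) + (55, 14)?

(42, 35)

tangent at (55, 14): λ = (3·55² + 32)/(2·14) ≡ 55/28. 28⁻¹ ≡ 60 (mod 73), so λ ≡ 55·60 ≡ 15.
  x = λ² - 55 - 55 = 225 - 110 ≡ 42; y = λ·(55 - 42) - 14 ≡ 35. → (42, 35)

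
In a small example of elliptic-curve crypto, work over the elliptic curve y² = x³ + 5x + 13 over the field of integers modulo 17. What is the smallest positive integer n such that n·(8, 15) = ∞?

8

2P: tangent at (8, 15): λ = (3·8² + 5)/(2·15) ≡ 10/13. 13⁻¹ ≡ 4 (mod 17) since 13·4 = 52 ≡ 1, so λ ≡ 10·4 ≡ 6.
  x = λ² - 8 - 8 = 36 - 16 ≡ 3; y = λ·(8 - 3) - 15 ≡ 15. → (3, 15)
3P: (3, 15) + (8, 15). λ = (15 - 15)/(8 - 3) ≡ 0/5 mod 17. 5⁻¹ ≡ 7 (mod 17), so λ ≡ 0.
  x = λ² - 3 - 8 = 0 - 11 ≡ 6; y = λ·(3 - 6) - 15 ≡ 2. → (6, 2)
4P: (6, 2) + (8, 15). λ = (15 - 2)/(8 - 6) ≡ 13/2 mod 17. 2⁻¹ ≡ 9 (mod 17), so λ ≡ 15.
  x = λ² - 6 - 8 = 225 - 14 ≡ 7; y = λ·(6 - 7) - 2 ≡ 0. → (7, 0)
5P: (7, 0) + (8, 15). λ = (15 - 0)/(8 - 7) ≡ 15/1 mod 17. 1⁻¹ ≡ 1 (mod 17), so λ ≡ 15.
  x = λ² - 7 - 8 = 225 - 15 ≡ 6; y = λ·(7 - 6) - 0 ≡ 15. → (6, 15)
6P: (6, 15) + (8, 15). λ = (15 - 15)/(8 - 6) ≡ 0/2 mod 17. 2⁻¹ ≡ 9 (mod 17), so λ ≡ 0.
  x = λ² - 6 - 8 = 0 - 14 ≡ 3; y = λ·(6 - 3) - 15 ≡ 2. → (3, 2)
7P: (3, 2) + (8, 15). λ = (15 - 2)/(8 - 3) ≡ 13/5 mod 17. 5⁻¹ ≡ 7 (mod 17) since 5·7 = 35 ≡ 1, so λ ≡ 6.
  x = λ² - 3 - 8 = 36 - 11 ≡ 8; y = λ·(3 - 8) - 2 ≡ 2. → (8, 2)
8P: (8, 2) + (8, 15): same x and y₁ ≡ -y₂, so the sum is ∞.
8P = ∞, so the order is 8.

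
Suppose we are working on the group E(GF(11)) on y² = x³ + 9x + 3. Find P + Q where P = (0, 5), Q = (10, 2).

(0, 5) + (10, 2). λ = (2 - 5)/(10 - 0) ≡ 8/10 mod 11. 10⁻¹ ≡ 10 (mod 11), so λ ≡ 3.
  x = λ² - 0 - 10 = 9 - 10 ≡ 10; y = λ·(0 - 10) - 5 ≡ 9. → (10, 9)

(10, 9)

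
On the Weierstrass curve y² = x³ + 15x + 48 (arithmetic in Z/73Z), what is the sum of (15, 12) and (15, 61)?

The two points share x = 15 and their y-coordinates satisfy 12 + 61 ≡ 0 (mod 73), so they are inverses. Their sum is ∞.

O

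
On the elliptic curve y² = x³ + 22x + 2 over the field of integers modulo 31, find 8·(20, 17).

Write G = (20, 17).
Repeated addition: build up to 8G.
2G: tangent at (20, 17): λ = (3·20² + 22)/(2·17) ≡ 13/3. 3⁻¹ ≡ 21 (mod 31), so λ ≡ 13·21 ≡ 25.
  x = λ² - 20 - 20 = 625 - 40 ≡ 27; y = λ·(20 - 27) - 17 ≡ 25. → (27, 25)
3G: (27, 25) + (20, 17). λ = (17 - 25)/(20 - 27) ≡ 23/24 mod 31. 24⁻¹ ≡ 22 (mod 31), so λ ≡ 10.
  x = λ² - 27 - 20 = 100 - 47 ≡ 22; y = λ·(27 - 22) - 25 ≡ 25. → (22, 25)
4G: (22, 25) + (20, 17). λ = (17 - 25)/(20 - 22) ≡ 23/29 mod 31. 29⁻¹ ≡ 15 (mod 31), so λ ≡ 4.
  x = λ² - 22 - 20 = 16 - 42 ≡ 5; y = λ·(22 - 5) - 25 ≡ 12. → (5, 12)
5G: (5, 12) + (20, 17). λ = (17 - 12)/(20 - 5) ≡ 5/15 mod 31. 15⁻¹ ≡ 29 (mod 31), so λ ≡ 21.
  x = λ² - 5 - 20 = 441 - 25 ≡ 13; y = λ·(5 - 13) - 12 ≡ 6. → (13, 6)
6G: (13, 6) + (20, 17). λ = (17 - 6)/(20 - 13) ≡ 11/7 mod 31. 7⁻¹ ≡ 9 (mod 31) since 7·9 = 63 ≡ 1, so λ ≡ 6.
  x = λ² - 13 - 20 = 36 - 33 ≡ 3; y = λ·(13 - 3) - 6 ≡ 23. → (3, 23)
7G: (3, 23) + (20, 17). λ = (17 - 23)/(20 - 3) ≡ 25/17 mod 31. 17⁻¹ ≡ 11 (mod 31), so λ ≡ 27.
  x = λ² - 3 - 20 = 729 - 23 ≡ 24; y = λ·(3 - 24) - 23 ≡ 30. → (24, 30)
8G: (24, 30) + (20, 17). λ = (17 - 30)/(20 - 24) ≡ 18/27 mod 31. 27⁻¹ ≡ 23 (mod 31) since 27·23 = 621 ≡ 1, so λ ≡ 11.
  x = λ² - 24 - 20 = 121 - 44 ≡ 15; y = λ·(24 - 15) - 30 ≡ 7. → (15, 7)

(15, 7)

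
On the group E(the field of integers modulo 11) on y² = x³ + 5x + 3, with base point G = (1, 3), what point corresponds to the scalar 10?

Repeated addition: build up to 10G.
2G: tangent at (1, 3): λ = (3·1² + 5)/(2·3) ≡ 8/6. 6⁻¹ ≡ 2 (mod 11), so λ ≡ 8·2 ≡ 5.
  x = λ² - 1 - 1 = 25 - 2 ≡ 1; y = λ·(1 - 1) - 3 ≡ 8. → (1, 8)
3G: (1, 8) + (1, 3): same x and y₁ ≡ -y₂, so the sum is 𝒪.
4G: 𝒪 + (1, 3) = (1, 3) (identity).
5G: tangent at (1, 3): λ = (3·1² + 5)/(2·3) ≡ 8/6. 6⁻¹ ≡ 2 (mod 11) since 6·2 = 12 ≡ 1, so λ ≡ 8·2 ≡ 5.
  x = λ² - 1 - 1 = 25 - 2 ≡ 1; y = λ·(1 - 1) - 3 ≡ 8. → (1, 8)
6G: (1, 8) + (1, 3): same x and y₁ ≡ -y₂, so the sum is 𝒪.
7G: 𝒪 + (1, 3) = (1, 3) (identity).
8G: tangent at (1, 3): λ = (3·1² + 5)/(2·3) ≡ 8/6. 6⁻¹ ≡ 2 (mod 11) since 6·2 = 12 ≡ 1, so λ ≡ 8·2 ≡ 5.
  x = λ² - 1 - 1 = 25 - 2 ≡ 1; y = λ·(1 - 1) - 3 ≡ 8. → (1, 8)
9G: (1, 8) + (1, 3): same x and y₁ ≡ -y₂, so the sum is 𝒪.
10G: 𝒪 + (1, 3) = (1, 3) (identity).

(1, 3)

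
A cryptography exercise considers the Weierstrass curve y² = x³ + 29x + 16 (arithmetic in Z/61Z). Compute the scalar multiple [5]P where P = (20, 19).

(20, 42)

Double-and-add on 5 = (101)₂. Start with P = (20, 19) for the leading 1-bit.
double: tangent at (20, 19): λ = (3·20² + 29)/(2·19) ≡ 9/38. 38⁻¹ ≡ 53 (mod 61), so λ ≡ 9·53 ≡ 50.
  x = λ² - 20 - 20 = 2500 - 40 ≡ 20; y = λ·(20 - 20) - 19 ≡ 42. → (20, 42)
double: tangent at (20, 42): λ = (3·20² + 29)/(2·42) ≡ 9/23. 23⁻¹ ≡ 8 (mod 61), so λ ≡ 9·8 ≡ 11.
  x = λ² - 20 - 20 = 121 - 40 ≡ 20; y = λ·(20 - 20) - 42 ≡ 19. → (20, 19)
add P: tangent at (20, 19): λ = (3·20² + 29)/(2·19) ≡ 9/38. 38⁻¹ ≡ 53 (mod 61) since 38·53 = 2014 ≡ 1, so λ ≡ 9·53 ≡ 50.
  x = λ² - 20 - 20 = 2500 - 40 ≡ 20; y = λ·(20 - 20) - 19 ≡ 42. → (20, 42)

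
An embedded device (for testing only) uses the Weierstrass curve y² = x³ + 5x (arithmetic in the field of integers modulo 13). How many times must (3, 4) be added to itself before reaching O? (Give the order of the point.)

5

2P: tangent at (3, 4): λ = (3·3² + 5)/(2·4) ≡ 6/8. 8⁻¹ ≡ 5 (mod 13), so λ ≡ 6·5 ≡ 4.
  x = λ² - 3 - 3 = 16 - 6 ≡ 10; y = λ·(3 - 10) - 4 ≡ 7. → (10, 7)
3P: (10, 7) + (3, 4). λ = (4 - 7)/(3 - 10) ≡ 10/6 mod 13. 6⁻¹ ≡ 11 (mod 13) since 6·11 = 66 ≡ 1, so λ ≡ 6.
  x = λ² - 10 - 3 = 36 - 13 ≡ 10; y = λ·(10 - 10) - 7 ≡ 6. → (10, 6)
4P: (10, 6) + (3, 4). λ = (4 - 6)/(3 - 10) ≡ 11/6 mod 13. 6⁻¹ ≡ 11 (mod 13) since 6·11 = 66 ≡ 1, so λ ≡ 4.
  x = λ² - 10 - 3 = 16 - 13 ≡ 3; y = λ·(10 - 3) - 6 ≡ 9. → (3, 9)
5P: (3, 9) + (3, 4): same x and y₁ ≡ -y₂, so the sum is O.
5P = O, so the order is 5.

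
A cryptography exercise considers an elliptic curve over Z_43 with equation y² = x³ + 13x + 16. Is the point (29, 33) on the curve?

y² = 33² ≡ 14; x³ + 13x + 16 = 24782 ≡ 14 (mod 43). 14 = 14.

yes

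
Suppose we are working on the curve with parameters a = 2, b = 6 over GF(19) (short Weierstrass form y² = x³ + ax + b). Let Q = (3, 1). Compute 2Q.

(0, 14)

tangent at (3, 1): λ = (3·3² + 2)/(2·1) ≡ 10/2. 2⁻¹ ≡ 10 (mod 19) since 2·10 = 20 ≡ 1, so λ ≡ 10·10 ≡ 5.
  x = λ² - 3 - 3 = 25 - 6 ≡ 0; y = λ·(3 - 0) - 1 ≡ 14. → (0, 14)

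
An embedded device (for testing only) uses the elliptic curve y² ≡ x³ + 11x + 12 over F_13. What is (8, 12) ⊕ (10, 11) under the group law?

(8, 12) + (10, 11). λ = (11 - 12)/(10 - 8) ≡ 12/2 mod 13. 2⁻¹ ≡ 7 (mod 13) since 2·7 = 14 ≡ 1, so λ ≡ 6.
  x = λ² - 8 - 10 = 36 - 18 ≡ 5; y = λ·(8 - 5) - 12 ≡ 6. → (5, 6)

(5, 6)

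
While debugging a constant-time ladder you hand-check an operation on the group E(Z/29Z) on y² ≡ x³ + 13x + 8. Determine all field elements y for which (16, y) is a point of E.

7, 22

x³ + 13x + 8 = 4312 ≡ 20 (mod 29).
Square roots of 20 mod 29: 7 and 22 (since 7² = 49 ≡ 20).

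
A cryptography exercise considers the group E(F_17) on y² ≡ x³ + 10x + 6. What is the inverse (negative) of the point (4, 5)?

(4, 12)

-(4, 5) = (4, -5 mod 17) = (4, 12).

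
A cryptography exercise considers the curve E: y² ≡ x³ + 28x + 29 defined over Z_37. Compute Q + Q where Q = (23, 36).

tangent at (23, 36): λ = (3·23² + 28)/(2·36) ≡ 24/35. 35⁻¹ ≡ 18 (mod 37) since 35·18 = 630 ≡ 1, so λ ≡ 24·18 ≡ 25.
  x = λ² - 23 - 23 = 625 - 46 ≡ 24; y = λ·(23 - 24) - 36 ≡ 13. → (24, 13)

(24, 13)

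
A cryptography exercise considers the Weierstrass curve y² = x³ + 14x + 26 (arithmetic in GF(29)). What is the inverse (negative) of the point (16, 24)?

(16, 5)

-(16, 24) = (16, -24 mod 29) = (16, 5).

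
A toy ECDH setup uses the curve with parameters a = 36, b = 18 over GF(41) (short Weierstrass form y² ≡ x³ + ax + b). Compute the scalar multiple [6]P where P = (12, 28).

Double-and-add on 6 = (110)₂. Start with P = (12, 28) for the leading 1-bit.
double: tangent at (12, 28): λ = (3·12² + 36)/(2·28) ≡ 17/15. 15⁻¹ ≡ 11 (mod 41) since 15·11 = 165 ≡ 1, so λ ≡ 17·11 ≡ 23.
  x = λ² - 12 - 12 = 529 - 24 ≡ 13; y = λ·(12 - 13) - 28 ≡ 31. → (13, 31)
add P: (13, 31) + (12, 28). λ = (28 - 31)/(12 - 13) ≡ 38/40 mod 41. 40⁻¹ ≡ 40 (mod 41), so λ ≡ 3.
  x = λ² - 13 - 12 = 9 - 25 ≡ 25; y = λ·(13 - 25) - 31 ≡ 15. → (25, 15)
double: tangent at (25, 15): λ = (3·25² + 36)/(2·15) ≡ 25/30. 30⁻¹ ≡ 26 (mod 41), so λ ≡ 25·26 ≡ 35.
  x = λ² - 25 - 25 = 1225 - 50 ≡ 27; y = λ·(25 - 27) - 15 ≡ 38. → (27, 38)

(27, 38)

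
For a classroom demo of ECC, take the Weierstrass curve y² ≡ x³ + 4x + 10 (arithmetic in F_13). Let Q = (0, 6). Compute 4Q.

Double-and-add on 4 = (100)₂. Start with Q = (0, 6) for the leading 1-bit.
double: tangent at (0, 6): λ = (3·0² + 4)/(2·6) ≡ 4/12. 12⁻¹ ≡ 12 (mod 13), so λ ≡ 4·12 ≡ 9.
  x = λ² - 0 - 0 = 81 - 0 ≡ 3; y = λ·(0 - 3) - 6 ≡ 6. → (3, 6)
double: tangent at (3, 6): λ = (3·3² + 4)/(2·6) ≡ 5/12. 12⁻¹ ≡ 12 (mod 13) since 12·12 = 144 ≡ 1, so λ ≡ 5·12 ≡ 8.
  x = λ² - 3 - 3 = 64 - 6 ≡ 6; y = λ·(3 - 6) - 6 ≡ 9. → (6, 9)

(6, 9)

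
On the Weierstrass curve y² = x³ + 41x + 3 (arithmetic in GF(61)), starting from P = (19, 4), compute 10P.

Double-and-add on 10 = (1010)₂. Start with P = (19, 4) for the leading 1-bit.
double: tangent at (19, 4): λ = (3·19² + 41)/(2·4) ≡ 26/8. 8⁻¹ ≡ 23 (mod 61), so λ ≡ 26·23 ≡ 49.
  x = λ² - 19 - 19 = 2401 - 38 ≡ 45; y = λ·(19 - 45) - 4 ≡ 3. → (45, 3)
double: tangent at (45, 3): λ = (3·45² + 41)/(2·3) ≡ 16/6. 6⁻¹ ≡ 51 (mod 61), so λ ≡ 16·51 ≡ 23.
  x = λ² - 45 - 45 = 529 - 90 ≡ 12; y = λ·(45 - 12) - 3 ≡ 24. → (12, 24)
add P: (12, 24) + (19, 4). λ = (4 - 24)/(19 - 12) ≡ 41/7 mod 61. 7⁻¹ ≡ 35 (mod 61) since 7·35 = 245 ≡ 1, so λ ≡ 32.
  x = λ² - 12 - 19 = 1024 - 31 ≡ 17; y = λ·(12 - 17) - 24 ≡ 60. → (17, 60)
double: tangent at (17, 60): λ = (3·17² + 41)/(2·60) ≡ 54/59. 59⁻¹ ≡ 30 (mod 61) since 59·30 = 1770 ≡ 1, so λ ≡ 54·30 ≡ 34.
  x = λ² - 17 - 17 = 1156 - 34 ≡ 24; y = λ·(17 - 24) - 60 ≡ 7. → (24, 7)

(24, 7)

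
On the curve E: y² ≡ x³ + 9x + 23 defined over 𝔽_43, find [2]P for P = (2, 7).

(9, 4)

tangent at (2, 7): λ = (3·2² + 9)/(2·7) ≡ 21/14. 14⁻¹ ≡ 40 (mod 43), so λ ≡ 21·40 ≡ 23.
  x = λ² - 2 - 2 = 529 - 4 ≡ 9; y = λ·(2 - 9) - 7 ≡ 4. → (9, 4)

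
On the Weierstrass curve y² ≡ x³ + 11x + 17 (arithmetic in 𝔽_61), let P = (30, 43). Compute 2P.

(13, 51)

tangent at (30, 43): λ = (3·30² + 11)/(2·43) ≡ 27/25. 25⁻¹ ≡ 22 (mod 61) since 25·22 = 550 ≡ 1, so λ ≡ 27·22 ≡ 45.
  x = λ² - 30 - 30 = 2025 - 60 ≡ 13; y = λ·(30 - 13) - 43 ≡ 51. → (13, 51)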